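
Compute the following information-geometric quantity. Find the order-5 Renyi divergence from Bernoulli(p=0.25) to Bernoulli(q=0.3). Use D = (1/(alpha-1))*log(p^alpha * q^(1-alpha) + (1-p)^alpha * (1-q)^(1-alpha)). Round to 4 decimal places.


Renyi divergence of order alpha between Bernoulli distributions:
D = (1/(alpha-1))*log(p^alpha * q^(1-alpha) + (1-p)^alpha * (1-q)^(1-alpha)).
alpha = 5, p = 0.25, q = 0.3.
p^alpha * q^(1-alpha) = 0.25^5 * 0.3^-4 = 0.120563.
(1-p)^alpha * (1-q)^(1-alpha) = 0.75^5 * 0.7^-4 = 0.988358.
sum = 0.120563 + 0.988358 = 1.108921.
D = (1/4)*log(1.108921) = 0.0258

0.0258


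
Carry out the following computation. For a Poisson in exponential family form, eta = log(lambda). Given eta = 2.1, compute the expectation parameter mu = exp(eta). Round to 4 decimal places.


Expectation parameter for Poisson exponential family:
mu = exp(eta).
eta = 2.1.
mu = exp(2.1) = 8.1662

8.1662


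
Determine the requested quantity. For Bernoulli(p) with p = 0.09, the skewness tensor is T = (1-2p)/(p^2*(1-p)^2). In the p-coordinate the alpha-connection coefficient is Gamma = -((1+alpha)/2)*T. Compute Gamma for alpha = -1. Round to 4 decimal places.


Skewness (Amari-Chentsov) tensor: T = (1-2p)/(p^2*(1-p)^2).
p = 0.09, 1-2p = 0.82, p^2 = 0.0081, (1-p)^2 = 0.8281.
T = 0.82/(0.0081 * 0.8281) = 122.249206.
In the p-coordinate, Gamma^(alpha) = Gamma^(0) - (alpha/2)*T with Gamma^(0) = (1/2)*g'(p) = -T/2,
so Gamma^(alpha) = -((1+alpha)/2)*T.
alpha = -1, -(1+alpha)/2 = 0.0.
Gamma = 0.0 * 122.249206 = 0.0000

0.0000


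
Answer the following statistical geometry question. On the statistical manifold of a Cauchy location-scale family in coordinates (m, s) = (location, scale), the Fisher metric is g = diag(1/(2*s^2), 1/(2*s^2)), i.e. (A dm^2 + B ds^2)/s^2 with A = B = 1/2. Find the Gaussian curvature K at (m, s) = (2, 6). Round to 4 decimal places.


The metric has the form g = (A dm^2 + B ds^2)/s^2 with A = 1/2, B = 1/2.
Substitute u = sqrt(A/B)*m: g = B*(du^2 + ds^2)/s^2, i.e. B times the
Poincare upper half-plane metric, which has constant Gaussian curvature -1.
Scaling a 2D metric by a constant c divides the Gaussian curvature by c,
so K = -1/B = -1/(1/2) = -2.0000 everywhere (the point (m, s) = (2, 6) is irrelevant:
the curvature is constant).
The requested Gaussian curvature is K = -2.0000.

-2.0000


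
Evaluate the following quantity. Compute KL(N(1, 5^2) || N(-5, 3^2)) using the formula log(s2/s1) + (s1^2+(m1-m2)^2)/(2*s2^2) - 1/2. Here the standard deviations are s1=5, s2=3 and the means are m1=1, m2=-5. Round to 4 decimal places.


KL divergence between normal distributions:
KL = log(s2/s1) + (s1^2 + (m1-m2)^2)/(2*s2^2) - 1/2.
log(3/5) = -0.510826.
(5^2 + (1--5)^2)/(2*3^2) = (25 + 36)/18 = 3.388889.
KL = -0.510826 + 3.388889 - 0.5 = 2.3781

2.3781


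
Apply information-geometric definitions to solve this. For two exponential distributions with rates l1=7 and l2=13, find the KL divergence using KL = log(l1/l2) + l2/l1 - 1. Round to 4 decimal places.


KL divergence for exponential family:
KL = log(l1/l2) + l2/l1 - 1.
log(7/13) = -0.619039.
13/7 = 1.857143.
KL = -0.619039 + 1.857143 - 1 = 0.2381

0.2381


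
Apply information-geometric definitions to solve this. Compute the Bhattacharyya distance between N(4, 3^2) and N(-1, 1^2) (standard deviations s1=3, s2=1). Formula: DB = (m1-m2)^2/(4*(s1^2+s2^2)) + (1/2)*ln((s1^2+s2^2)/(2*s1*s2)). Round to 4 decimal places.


Bhattacharyya distance between two Gaussians:
DB = (m1-m2)^2/(4*(s1^2+s2^2)) + (1/2)*ln((s1^2+s2^2)/(2*s1*s2)).
(m1-m2)^2 = (5)^2 = 25.
s1^2+s2^2 = 9 + 1 = 10.
term1 = 25/40 = 0.625.
term2 = 0.5*ln(10/6.0) = 0.255413.
DB = 0.625 + 0.255413 = 0.8804

0.8804


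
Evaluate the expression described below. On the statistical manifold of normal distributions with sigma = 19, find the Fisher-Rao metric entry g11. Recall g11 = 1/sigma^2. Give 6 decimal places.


For the 2-parameter normal family, the Fisher metric has:
  g11 = 1/sigma^2, g22 = 2/sigma^2.
sigma = 19, sigma^2 = 361.
g11 = 0.002770

0.002770


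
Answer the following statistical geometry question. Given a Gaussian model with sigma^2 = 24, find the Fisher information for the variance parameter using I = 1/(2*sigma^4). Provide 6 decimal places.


Fisher information for variance: I(sigma^2) = 1/(2*sigma^4).
sigma^2 = 24, so sigma^4 = 576.
I = 1/(2*576) = 1/1152 = 0.000868

0.000868


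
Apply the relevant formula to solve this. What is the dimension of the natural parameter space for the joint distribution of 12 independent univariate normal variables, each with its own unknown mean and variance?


Exponential family dimension calculation:
Each univariate normal has two natural parameters (mu/sigma^2 and -1/(2 sigma^2)).
With 12 independent components, dim = 2 * 12 = 24.

24


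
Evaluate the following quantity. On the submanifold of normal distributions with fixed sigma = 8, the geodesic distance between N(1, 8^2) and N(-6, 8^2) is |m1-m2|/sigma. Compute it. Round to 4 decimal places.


On the fixed-variance normal subfamily, geodesic distance = |m1-m2|/sigma.
|1 - -6| = 7.
sigma = 8.
d = 7/8 = 0.8750

0.8750


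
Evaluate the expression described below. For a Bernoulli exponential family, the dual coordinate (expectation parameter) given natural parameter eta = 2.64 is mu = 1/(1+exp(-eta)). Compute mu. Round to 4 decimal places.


Dual coordinate (expectation parameter) for Bernoulli:
mu = 1/(1+exp(-eta)).
eta = 2.64.
exp(-eta) = exp(-2.64) = 0.071361.
mu = 1/(1+0.071361) = 0.9334

0.9334


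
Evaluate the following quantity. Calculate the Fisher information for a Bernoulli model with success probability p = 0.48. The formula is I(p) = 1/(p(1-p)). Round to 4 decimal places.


For Bernoulli(p), Fisher information is I(p) = 1/(p*(1-p)).
p = 0.48, 1-p = 0.52.
p*(1-p) = 0.2496.
I(p) = 1/0.2496 = 4.0064

4.0064


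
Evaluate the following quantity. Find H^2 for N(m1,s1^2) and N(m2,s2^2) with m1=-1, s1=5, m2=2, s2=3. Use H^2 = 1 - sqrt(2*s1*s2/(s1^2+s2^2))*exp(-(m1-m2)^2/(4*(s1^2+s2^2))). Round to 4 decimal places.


Squared Hellinger distance for Gaussians:
H^2 = 1 - sqrt(2*s1*s2/(s1^2+s2^2)) * exp(-(m1-m2)^2/(4*(s1^2+s2^2))).
s1^2 = 25, s2^2 = 9, s1^2+s2^2 = 34.
sqrt(2*5*3/(34)) = 0.939336.
(m1-m2)^2 = (-3)^2 = 9.
exp(-9/(4*34)) = exp(-0.066176) = 0.935966.
H^2 = 1 - 0.939336*0.935966 = 0.1208

0.1208


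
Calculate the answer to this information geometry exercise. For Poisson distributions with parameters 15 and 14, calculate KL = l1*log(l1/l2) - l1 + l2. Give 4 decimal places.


KL divergence for Poisson:
KL = l1*log(l1/l2) - l1 + l2.
l1 = 15, l2 = 14.
log(15/14) = 0.068993.
l1*log(l1/l2) = 15 * 0.068993 = 1.034893.
KL = 1.034893 - 15 + 14 = 0.0349

0.0349


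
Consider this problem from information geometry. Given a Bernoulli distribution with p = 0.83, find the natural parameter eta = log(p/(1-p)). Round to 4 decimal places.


Natural parameter for Bernoulli: eta = log(p/(1-p)).
p = 0.83, 1-p = 0.17.
p/(1-p) = 4.882353.
eta = log(4.882353) = 1.5856

1.5856


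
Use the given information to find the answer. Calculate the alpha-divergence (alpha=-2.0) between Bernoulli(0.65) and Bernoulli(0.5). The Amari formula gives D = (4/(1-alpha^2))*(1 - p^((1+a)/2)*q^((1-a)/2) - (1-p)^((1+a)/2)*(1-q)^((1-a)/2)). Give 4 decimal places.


Amari alpha-divergence:
D = (4/(1-alpha^2))*(1 - p^((1+a)/2)*q^((1-a)/2) - (1-p)^((1+a)/2)*(1-q)^((1-a)/2)).
alpha = -2.0, p = 0.65, q = 0.5.
e1 = (1+alpha)/2 = -0.5, e2 = (1-alpha)/2 = 1.5.
t1 = p^e1 * q^e2 = 0.65^-0.5 * 0.5^1.5 = 0.438529.
t2 = (1-p)^e1 * (1-q)^e2 = 0.35^-0.5 * 0.5^1.5 = 0.597614.
4/(1-alpha^2) = -1.333333.
D = -1.333333*(1 - 0.438529 - 0.597614) = 0.0482

0.0482


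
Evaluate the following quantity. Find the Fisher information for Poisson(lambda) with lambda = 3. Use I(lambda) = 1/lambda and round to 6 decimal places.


Fisher information for Poisson: I(lambda) = 1/lambda.
lambda = 3.
I(lambda) = 1/3 = 0.333333

0.333333


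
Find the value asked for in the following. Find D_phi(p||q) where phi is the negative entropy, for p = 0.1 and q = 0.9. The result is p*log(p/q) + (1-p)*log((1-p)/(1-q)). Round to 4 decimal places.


Bregman divergence with negative entropy generator:
D = p*log(p/q) + (1-p)*log((1-p)/(1-q)).
p = 0.1, q = 0.9.
p*log(p/q) = 0.1*log(0.1/0.9) = -0.219722.
(1-p)*log((1-p)/(1-q)) = 0.9*log(0.9/0.1) = 1.977502.
D = -0.219722 + 1.977502 = 1.7578

1.7578


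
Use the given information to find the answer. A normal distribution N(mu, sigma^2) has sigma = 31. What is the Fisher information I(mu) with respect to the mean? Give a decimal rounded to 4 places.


The Fisher information for the mean of a normal distribution is I(mu) = 1/sigma^2.
sigma = 31, so sigma^2 = 961.
I(mu) = 1/961 = 0.0010

0.0010


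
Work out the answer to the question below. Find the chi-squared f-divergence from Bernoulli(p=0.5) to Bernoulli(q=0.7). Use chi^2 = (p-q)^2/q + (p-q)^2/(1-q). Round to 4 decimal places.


Chi-squared divergence between Bernoulli distributions:
chi^2 = (p-q)^2/q + (p-q)^2/(1-q).
p = 0.5, q = 0.7, p-q = -0.2.
(p-q)^2 = 0.04.
term1 = 0.04/0.7 = 0.057143.
term2 = 0.04/0.3 = 0.133333.
chi^2 = 0.057143 + 0.133333 = 0.1905

0.1905


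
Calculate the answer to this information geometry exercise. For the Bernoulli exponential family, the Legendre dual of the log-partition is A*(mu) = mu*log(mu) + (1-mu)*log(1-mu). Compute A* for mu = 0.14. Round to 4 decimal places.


Legendre transform for Bernoulli:
A*(mu) = mu*log(mu) + (1-mu)*log(1-mu).
mu = 0.14, 1-mu = 0.86.
mu*log(mu) = 0.14*log(0.14) = -0.275256.
(1-mu)*log(1-mu) = 0.86*log(0.86) = -0.129708.
A* = -0.275256 + -0.129708 = -0.4050

-0.4050


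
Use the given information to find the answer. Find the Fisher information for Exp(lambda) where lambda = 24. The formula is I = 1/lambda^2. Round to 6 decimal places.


Fisher information for exponential: I(lambda) = 1/lambda^2.
lambda = 24, lambda^2 = 576.
I = 1/576 = 0.001736

0.001736


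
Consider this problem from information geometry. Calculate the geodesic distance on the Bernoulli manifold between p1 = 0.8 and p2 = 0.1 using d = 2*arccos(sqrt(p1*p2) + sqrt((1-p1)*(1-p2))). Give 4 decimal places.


Geodesic distance on Bernoulli manifold:
d(p1,p2) = 2*arccos(sqrt(p1*p2) + sqrt((1-p1)*(1-p2))).
sqrt(p1*p2) = sqrt(0.8*0.1) = 0.282843.
sqrt((1-p1)*(1-p2)) = sqrt(0.2*0.9) = 0.424264.
arg = 0.282843 + 0.424264 = 0.707107.
d = 2*arccos(0.707107) = 1.5708

1.5708


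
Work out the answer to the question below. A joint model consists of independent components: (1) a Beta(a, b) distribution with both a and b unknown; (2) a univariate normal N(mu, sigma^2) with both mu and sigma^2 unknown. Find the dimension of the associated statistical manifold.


The dimension of a statistical manifold equals the number of free
(independent) real parameters of the model. For a product of independent
blocks the parameter counts add.
- Beta (a, b): 2.
- normal (mu, sigma^2): 2.
Total = 2 + 2 = 4.
Dimension = 4

4


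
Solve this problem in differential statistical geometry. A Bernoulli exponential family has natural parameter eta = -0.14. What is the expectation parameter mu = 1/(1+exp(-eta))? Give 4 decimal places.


Dual coordinate (expectation parameter) for Bernoulli:
mu = 1/(1+exp(-eta)).
eta = -0.14.
exp(-eta) = exp(0.14) = 1.150274.
mu = 1/(1+1.150274) = 0.4651

0.4651


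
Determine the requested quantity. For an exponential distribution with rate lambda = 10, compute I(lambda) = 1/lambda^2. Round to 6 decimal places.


Fisher information for exponential: I(lambda) = 1/lambda^2.
lambda = 10, lambda^2 = 100.
I = 1/100 = 0.010000

0.010000


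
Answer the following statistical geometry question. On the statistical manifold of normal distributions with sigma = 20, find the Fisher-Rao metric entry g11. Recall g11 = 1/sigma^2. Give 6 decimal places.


For the 2-parameter normal family, the Fisher metric has:
  g11 = 1/sigma^2, g22 = 2/sigma^2.
sigma = 20, sigma^2 = 400.
g11 = 0.002500

0.002500


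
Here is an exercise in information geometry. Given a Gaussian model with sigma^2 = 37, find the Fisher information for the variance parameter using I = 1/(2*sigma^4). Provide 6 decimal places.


Fisher information for variance: I(sigma^2) = 1/(2*sigma^4).
sigma^2 = 37, so sigma^4 = 1369.
I = 1/(2*1369) = 1/2738 = 0.000365

0.000365


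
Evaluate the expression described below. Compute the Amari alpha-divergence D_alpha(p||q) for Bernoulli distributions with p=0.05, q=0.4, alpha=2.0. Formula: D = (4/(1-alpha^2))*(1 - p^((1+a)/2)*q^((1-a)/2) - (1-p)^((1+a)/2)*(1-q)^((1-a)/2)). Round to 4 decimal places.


Amari alpha-divergence:
D = (4/(1-alpha^2))*(1 - p^((1+a)/2)*q^((1-a)/2) - (1-p)^((1+a)/2)*(1-q)^((1-a)/2)).
alpha = 2.0, p = 0.05, q = 0.4.
e1 = (1+alpha)/2 = 1.5, e2 = (1-alpha)/2 = -0.5.
t1 = p^e1 * q^e2 = 0.05^1.5 * 0.4^-0.5 = 0.017678.
t2 = (1-p)^e1 * (1-q)^e2 = 0.95^1.5 * 0.6^-0.5 = 1.19539.
4/(1-alpha^2) = -1.333333.
D = -1.333333*(1 - 0.017678 - 1.19539) = 0.2841

0.2841


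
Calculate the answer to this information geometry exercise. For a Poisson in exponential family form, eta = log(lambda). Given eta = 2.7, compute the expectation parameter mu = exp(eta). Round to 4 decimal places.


Expectation parameter for Poisson exponential family:
mu = exp(eta).
eta = 2.7.
mu = exp(2.7) = 14.8797

14.8797


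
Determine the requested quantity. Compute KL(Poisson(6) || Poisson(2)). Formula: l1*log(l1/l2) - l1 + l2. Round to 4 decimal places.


KL divergence for Poisson:
KL = l1*log(l1/l2) - l1 + l2.
l1 = 6, l2 = 2.
log(6/2) = 1.098612.
l1*log(l1/l2) = 6 * 1.098612 = 6.591674.
KL = 6.591674 - 6 + 2 = 2.5917

2.5917


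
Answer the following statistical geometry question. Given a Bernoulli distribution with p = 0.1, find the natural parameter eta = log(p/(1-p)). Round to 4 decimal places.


Natural parameter for Bernoulli: eta = log(p/(1-p)).
p = 0.1, 1-p = 0.9.
p/(1-p) = 0.111111.
eta = log(0.111111) = -2.1972

-2.1972


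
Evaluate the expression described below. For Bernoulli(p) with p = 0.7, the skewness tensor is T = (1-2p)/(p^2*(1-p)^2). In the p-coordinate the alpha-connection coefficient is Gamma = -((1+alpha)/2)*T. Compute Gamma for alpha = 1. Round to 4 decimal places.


Skewness (Amari-Chentsov) tensor: T = (1-2p)/(p^2*(1-p)^2).
p = 0.7, 1-2p = -0.4, p^2 = 0.49, (1-p)^2 = 0.09.
T = -0.4/(0.49 * 0.09) = -9.070295.
In the p-coordinate, Gamma^(alpha) = Gamma^(0) - (alpha/2)*T with Gamma^(0) = (1/2)*g'(p) = -T/2,
so Gamma^(alpha) = -((1+alpha)/2)*T.
alpha = 1, -(1+alpha)/2 = -1.0.
Gamma = -1.0 * -9.070295 = 9.0703

9.0703


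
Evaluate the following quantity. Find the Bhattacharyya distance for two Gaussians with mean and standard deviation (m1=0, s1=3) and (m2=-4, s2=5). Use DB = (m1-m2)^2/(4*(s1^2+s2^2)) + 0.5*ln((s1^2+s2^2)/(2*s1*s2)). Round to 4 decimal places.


Bhattacharyya distance between two Gaussians:
DB = (m1-m2)^2/(4*(s1^2+s2^2)) + (1/2)*ln((s1^2+s2^2)/(2*s1*s2)).
(m1-m2)^2 = (4)^2 = 16.
s1^2+s2^2 = 9 + 25 = 34.
term1 = 16/136 = 0.117647.
term2 = 0.5*ln(34/30.0) = 0.062582.
DB = 0.117647 + 0.062582 = 0.1802

0.1802


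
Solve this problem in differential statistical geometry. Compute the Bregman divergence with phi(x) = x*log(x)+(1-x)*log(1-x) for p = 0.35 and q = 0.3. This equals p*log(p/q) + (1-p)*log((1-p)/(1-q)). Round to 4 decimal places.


Bregman divergence with negative entropy generator:
D = p*log(p/q) + (1-p)*log((1-p)/(1-q)).
p = 0.35, q = 0.3.
p*log(p/q) = 0.35*log(0.35/0.3) = 0.053953.
(1-p)*log((1-p)/(1-q)) = 0.65*log(0.65/0.7) = -0.04817.
D = 0.053953 + -0.04817 = 0.0058

0.0058


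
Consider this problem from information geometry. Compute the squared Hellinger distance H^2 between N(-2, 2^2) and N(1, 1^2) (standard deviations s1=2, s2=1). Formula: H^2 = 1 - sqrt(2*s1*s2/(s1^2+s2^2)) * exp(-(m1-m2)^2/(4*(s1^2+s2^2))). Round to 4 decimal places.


Squared Hellinger distance for Gaussians:
H^2 = 1 - sqrt(2*s1*s2/(s1^2+s2^2)) * exp(-(m1-m2)^2/(4*(s1^2+s2^2))).
s1^2 = 4, s2^2 = 1, s1^2+s2^2 = 5.
sqrt(2*2*1/(5)) = 0.894427.
(m1-m2)^2 = (-3)^2 = 9.
exp(-9/(4*5)) = exp(-0.45) = 0.637628.
H^2 = 1 - 0.894427*0.637628 = 0.4297

0.4297


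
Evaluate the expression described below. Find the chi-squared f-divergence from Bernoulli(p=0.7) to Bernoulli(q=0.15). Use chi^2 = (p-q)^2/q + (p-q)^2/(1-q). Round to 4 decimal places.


Chi-squared divergence between Bernoulli distributions:
chi^2 = (p-q)^2/q + (p-q)^2/(1-q).
p = 0.7, q = 0.15, p-q = 0.55.
(p-q)^2 = 0.3025.
term1 = 0.3025/0.15 = 2.016667.
term2 = 0.3025/0.85 = 0.355882.
chi^2 = 2.016667 + 0.355882 = 2.3725

2.3725


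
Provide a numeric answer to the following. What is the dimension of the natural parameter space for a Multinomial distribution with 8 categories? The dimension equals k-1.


Exponential family dimension calculation:
For Multinomial with k=8 categories, dim = k-1 = 7.

7


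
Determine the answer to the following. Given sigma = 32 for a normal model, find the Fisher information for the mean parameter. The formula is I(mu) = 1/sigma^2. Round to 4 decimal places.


The Fisher information for the mean of a normal distribution is I(mu) = 1/sigma^2.
sigma = 32, so sigma^2 = 1024.
I(mu) = 1/1024 = 0.0010

0.0010


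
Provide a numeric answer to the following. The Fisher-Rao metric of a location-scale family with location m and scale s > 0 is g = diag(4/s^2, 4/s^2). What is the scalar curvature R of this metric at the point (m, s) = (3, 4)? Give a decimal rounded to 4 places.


The metric has the form g = (A dm^2 + B ds^2)/s^2 with A = 4, B = 4.
Substitute u = sqrt(A/B)*m: g = B*(du^2 + ds^2)/s^2, i.e. B times the
Poincare upper half-plane metric, which has constant Gaussian curvature -1.
Scaling a 2D metric by a constant c divides the Gaussian curvature by c,
so K = -1/B = -1/(4) = -0.2500 everywhere (the point (m, s) = (3, 4) is irrelevant:
the curvature is constant).
Scalar curvature in dimension 2: R = 2K = -2/(4) = -0.5000.

-0.5000


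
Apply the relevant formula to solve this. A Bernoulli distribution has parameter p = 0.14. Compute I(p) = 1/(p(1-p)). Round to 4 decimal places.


For Bernoulli(p), Fisher information is I(p) = 1/(p*(1-p)).
p = 0.14, 1-p = 0.86.
p*(1-p) = 0.1204.
I(p) = 1/0.1204 = 8.3056

8.3056


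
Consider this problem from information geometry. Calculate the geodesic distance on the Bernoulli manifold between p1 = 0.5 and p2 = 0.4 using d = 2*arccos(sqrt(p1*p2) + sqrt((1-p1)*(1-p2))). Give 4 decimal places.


Geodesic distance on Bernoulli manifold:
d(p1,p2) = 2*arccos(sqrt(p1*p2) + sqrt((1-p1)*(1-p2))).
sqrt(p1*p2) = sqrt(0.5*0.4) = 0.447214.
sqrt((1-p1)*(1-p2)) = sqrt(0.5*0.6) = 0.547723.
arg = 0.447214 + 0.547723 = 0.994936.
d = 2*arccos(0.994936) = 0.2014

0.2014


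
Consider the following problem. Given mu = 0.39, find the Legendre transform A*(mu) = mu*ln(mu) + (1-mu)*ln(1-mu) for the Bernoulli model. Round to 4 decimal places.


Legendre transform for Bernoulli:
A*(mu) = mu*log(mu) + (1-mu)*log(1-mu).
mu = 0.39, 1-mu = 0.61.
mu*log(mu) = 0.39*log(0.39) = -0.367227.
(1-mu)*log(1-mu) = 0.61*log(0.61) = -0.301521.
A* = -0.367227 + -0.301521 = -0.6687

-0.6687


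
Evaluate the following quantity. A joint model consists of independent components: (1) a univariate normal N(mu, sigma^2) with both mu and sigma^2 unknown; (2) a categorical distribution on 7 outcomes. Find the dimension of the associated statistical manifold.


The dimension of a statistical manifold equals the number of free
(independent) real parameters of the model. For a product of independent
blocks the parameter counts add.
- normal (mu, sigma^2): 2.
- categorical on 7 outcomes (probabilities sum to 1): 7-1 = 6.
Total = 2 + 6 = 8.
Dimension = 8

8


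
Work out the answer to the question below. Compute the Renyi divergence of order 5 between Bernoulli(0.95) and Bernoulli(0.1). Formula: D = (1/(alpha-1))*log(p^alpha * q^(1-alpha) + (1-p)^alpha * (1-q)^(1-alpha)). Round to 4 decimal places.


Renyi divergence of order alpha between Bernoulli distributions:
D = (1/(alpha-1))*log(p^alpha * q^(1-alpha) + (1-p)^alpha * (1-q)^(1-alpha)).
alpha = 5, p = 0.95, q = 0.1.
p^alpha * q^(1-alpha) = 0.95^5 * 0.1^-4 = 7737.809375.
(1-p)^alpha * (1-q)^(1-alpha) = 0.05^5 * 0.9^-4 = 0.0.
sum = 7737.809375 + 0.0 = 7737.809375.
D = (1/4)*log(7737.809375) = 2.2385

2.2385


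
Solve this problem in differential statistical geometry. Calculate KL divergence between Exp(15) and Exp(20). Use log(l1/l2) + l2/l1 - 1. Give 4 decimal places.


KL divergence for exponential family:
KL = log(l1/l2) + l2/l1 - 1.
log(15/20) = -0.287682.
20/15 = 1.333333.
KL = -0.287682 + 1.333333 - 1 = 0.0457

0.0457


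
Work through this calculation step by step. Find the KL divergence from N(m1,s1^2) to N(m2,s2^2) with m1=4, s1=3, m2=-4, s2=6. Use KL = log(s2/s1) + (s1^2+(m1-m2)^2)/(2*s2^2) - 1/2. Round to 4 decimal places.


KL divergence between normal distributions:
KL = log(s2/s1) + (s1^2 + (m1-m2)^2)/(2*s2^2) - 1/2.
log(6/3) = 0.693147.
(3^2 + (4--4)^2)/(2*6^2) = (9 + 64)/72 = 1.013889.
KL = 0.693147 + 1.013889 - 0.5 = 1.2070

1.2070


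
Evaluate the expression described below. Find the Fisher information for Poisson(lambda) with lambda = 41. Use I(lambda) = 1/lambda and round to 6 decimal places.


Fisher information for Poisson: I(lambda) = 1/lambda.
lambda = 41.
I(lambda) = 1/41 = 0.024390

0.024390


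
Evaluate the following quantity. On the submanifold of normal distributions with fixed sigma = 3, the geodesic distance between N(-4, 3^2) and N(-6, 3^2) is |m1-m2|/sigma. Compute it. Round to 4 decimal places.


On the fixed-variance normal subfamily, geodesic distance = |m1-m2|/sigma.
|-4 - -6| = 2.
sigma = 3.
d = 2/3 = 0.6667

0.6667


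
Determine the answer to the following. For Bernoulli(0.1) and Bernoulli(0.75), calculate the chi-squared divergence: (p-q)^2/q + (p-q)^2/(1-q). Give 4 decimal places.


Chi-squared divergence between Bernoulli distributions:
chi^2 = (p-q)^2/q + (p-q)^2/(1-q).
p = 0.1, q = 0.75, p-q = -0.65.
(p-q)^2 = 0.4225.
term1 = 0.4225/0.75 = 0.563333.
term2 = 0.4225/0.25 = 1.69.
chi^2 = 0.563333 + 1.69 = 2.2533

2.2533


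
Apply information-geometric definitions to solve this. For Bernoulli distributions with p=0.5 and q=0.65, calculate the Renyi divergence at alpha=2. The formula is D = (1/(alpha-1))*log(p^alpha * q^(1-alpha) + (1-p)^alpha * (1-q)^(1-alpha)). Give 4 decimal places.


Renyi divergence of order alpha between Bernoulli distributions:
D = (1/(alpha-1))*log(p^alpha * q^(1-alpha) + (1-p)^alpha * (1-q)^(1-alpha)).
alpha = 2, p = 0.5, q = 0.65.
p^alpha * q^(1-alpha) = 0.5^2 * 0.65^-1 = 0.384615.
(1-p)^alpha * (1-q)^(1-alpha) = 0.5^2 * 0.35^-1 = 0.714286.
sum = 0.384615 + 0.714286 = 1.098901.
D = (1/1)*log(1.098901) = 0.0943

0.0943


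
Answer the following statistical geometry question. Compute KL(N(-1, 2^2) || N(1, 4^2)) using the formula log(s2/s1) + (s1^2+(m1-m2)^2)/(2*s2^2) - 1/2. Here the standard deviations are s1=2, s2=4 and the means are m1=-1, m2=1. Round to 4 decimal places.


KL divergence between normal distributions:
KL = log(s2/s1) + (s1^2 + (m1-m2)^2)/(2*s2^2) - 1/2.
log(4/2) = 0.693147.
(2^2 + (-1-1)^2)/(2*4^2) = (4 + 4)/32 = 0.25.
KL = 0.693147 + 0.25 - 0.5 = 0.4431

0.4431


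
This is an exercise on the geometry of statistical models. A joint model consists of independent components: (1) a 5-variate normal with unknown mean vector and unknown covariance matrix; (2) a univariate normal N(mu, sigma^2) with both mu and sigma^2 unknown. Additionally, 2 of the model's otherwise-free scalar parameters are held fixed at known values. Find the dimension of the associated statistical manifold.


The dimension of a statistical manifold equals the number of free
(independent) real parameters of the model. For a product of independent
blocks the parameter counts add.
- 5-variate normal: 5 (mean) + 5*6/2 = 15 (symmetric covariance) = 20.
- normal (mu, sigma^2): 2.
Total = 20 + 2 = 22.
2 parameter(s) fixed at known values: 22 - 2 = 20.
Dimension = 20

20


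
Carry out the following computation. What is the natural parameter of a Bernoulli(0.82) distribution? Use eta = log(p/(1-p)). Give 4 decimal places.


Natural parameter for Bernoulli: eta = log(p/(1-p)).
p = 0.82, 1-p = 0.18.
p/(1-p) = 4.555556.
eta = log(4.555556) = 1.5163

1.5163


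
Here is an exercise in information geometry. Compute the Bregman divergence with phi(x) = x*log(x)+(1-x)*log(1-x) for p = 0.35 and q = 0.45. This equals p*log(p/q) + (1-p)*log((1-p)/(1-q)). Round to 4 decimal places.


Bregman divergence with negative entropy generator:
D = p*log(p/q) + (1-p)*log((1-p)/(1-q)).
p = 0.35, q = 0.45.
p*log(p/q) = 0.35*log(0.35/0.45) = -0.08796.
(1-p)*log((1-p)/(1-q)) = 0.65*log(0.65/0.55) = 0.108585.
D = -0.08796 + 0.108585 = 0.0206

0.0206


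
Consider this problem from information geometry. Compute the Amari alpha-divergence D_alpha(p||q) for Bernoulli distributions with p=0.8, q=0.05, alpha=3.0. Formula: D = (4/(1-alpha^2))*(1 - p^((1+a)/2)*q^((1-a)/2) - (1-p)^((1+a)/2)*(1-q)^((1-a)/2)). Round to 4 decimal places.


Amari alpha-divergence:
D = (4/(1-alpha^2))*(1 - p^((1+a)/2)*q^((1-a)/2) - (1-p)^((1+a)/2)*(1-q)^((1-a)/2)).
alpha = 3.0, p = 0.8, q = 0.05.
e1 = (1+alpha)/2 = 2.0, e2 = (1-alpha)/2 = -1.0.
t1 = p^e1 * q^e2 = 0.8^2.0 * 0.05^-1.0 = 12.8.
t2 = (1-p)^e1 * (1-q)^e2 = 0.2^2.0 * 0.95^-1.0 = 0.042105.
4/(1-alpha^2) = -0.5.
D = -0.5*(1 - 12.8 - 0.042105) = 5.9211

5.9211


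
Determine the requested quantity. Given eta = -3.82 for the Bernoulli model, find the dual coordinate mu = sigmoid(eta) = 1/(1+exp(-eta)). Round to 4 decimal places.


Dual coordinate (expectation parameter) for Bernoulli:
mu = 1/(1+exp(-eta)).
eta = -3.82.
exp(-eta) = exp(3.82) = 45.604208.
mu = 1/(1+45.604208) = 0.0215

0.0215


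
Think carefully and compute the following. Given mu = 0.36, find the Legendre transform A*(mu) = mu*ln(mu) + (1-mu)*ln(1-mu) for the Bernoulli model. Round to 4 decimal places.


Legendre transform for Bernoulli:
A*(mu) = mu*log(mu) + (1-mu)*log(1-mu).
mu = 0.36, 1-mu = 0.64.
mu*log(mu) = 0.36*log(0.36) = -0.367794.
(1-mu)*log(1-mu) = 0.64*log(0.64) = -0.285624.
A* = -0.367794 + -0.285624 = -0.6534

-0.6534


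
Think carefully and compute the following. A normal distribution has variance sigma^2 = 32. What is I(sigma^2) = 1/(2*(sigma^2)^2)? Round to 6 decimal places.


Fisher information for variance: I(sigma^2) = 1/(2*sigma^4).
sigma^2 = 32, so sigma^4 = 1024.
I = 1/(2*1024) = 1/2048 = 0.000488

0.000488


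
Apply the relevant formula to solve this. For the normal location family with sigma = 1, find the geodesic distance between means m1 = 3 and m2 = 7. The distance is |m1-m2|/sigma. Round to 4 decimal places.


On the fixed-variance normal subfamily, geodesic distance = |m1-m2|/sigma.
|3 - 7| = 4.
sigma = 1.
d = 4/1 = 4.0000

4.0000


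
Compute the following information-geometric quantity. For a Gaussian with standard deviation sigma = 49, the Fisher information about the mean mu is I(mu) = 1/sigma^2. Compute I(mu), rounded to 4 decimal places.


The Fisher information for the mean of a normal distribution is I(mu) = 1/sigma^2.
sigma = 49, so sigma^2 = 2401.
I(mu) = 1/2401 = 0.0004

0.0004


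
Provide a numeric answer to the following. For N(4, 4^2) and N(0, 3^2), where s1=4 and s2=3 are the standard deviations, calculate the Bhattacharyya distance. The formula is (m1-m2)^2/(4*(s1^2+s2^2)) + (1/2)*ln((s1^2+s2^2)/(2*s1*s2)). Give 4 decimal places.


Bhattacharyya distance between two Gaussians:
DB = (m1-m2)^2/(4*(s1^2+s2^2)) + (1/2)*ln((s1^2+s2^2)/(2*s1*s2)).
(m1-m2)^2 = (4)^2 = 16.
s1^2+s2^2 = 16 + 9 = 25.
term1 = 16/100 = 0.16.
term2 = 0.5*ln(25/24.0) = 0.020411.
DB = 0.16 + 0.020411 = 0.1804

0.1804


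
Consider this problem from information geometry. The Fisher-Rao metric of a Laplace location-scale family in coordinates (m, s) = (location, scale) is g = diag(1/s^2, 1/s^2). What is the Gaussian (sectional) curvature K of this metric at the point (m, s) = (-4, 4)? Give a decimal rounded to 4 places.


The metric has the form g = (A dm^2 + B ds^2)/s^2 with A = 1, B = 1.
Substitute u = sqrt(A/B)*m: g = B*(du^2 + ds^2)/s^2, i.e. B times the
Poincare upper half-plane metric, which has constant Gaussian curvature -1.
Scaling a 2D metric by a constant c divides the Gaussian curvature by c,
so K = -1/B = -1/(1) = -1.0000 everywhere (the point (m, s) = (-4, 4) is irrelevant:
the curvature is constant).
The requested Gaussian curvature is K = -1.0000.

-1.0000


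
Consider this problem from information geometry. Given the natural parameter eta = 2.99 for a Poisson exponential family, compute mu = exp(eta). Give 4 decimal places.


Expectation parameter for Poisson exponential family:
mu = exp(eta).
eta = 2.99.
mu = exp(2.99) = 19.8857

19.8857


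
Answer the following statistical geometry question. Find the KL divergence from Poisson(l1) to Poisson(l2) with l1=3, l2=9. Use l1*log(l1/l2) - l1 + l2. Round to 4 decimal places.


KL divergence for Poisson:
KL = l1*log(l1/l2) - l1 + l2.
l1 = 3, l2 = 9.
log(3/9) = -1.098612.
l1*log(l1/l2) = 3 * -1.098612 = -3.295837.
KL = -3.295837 - 3 + 9 = 2.7042

2.7042


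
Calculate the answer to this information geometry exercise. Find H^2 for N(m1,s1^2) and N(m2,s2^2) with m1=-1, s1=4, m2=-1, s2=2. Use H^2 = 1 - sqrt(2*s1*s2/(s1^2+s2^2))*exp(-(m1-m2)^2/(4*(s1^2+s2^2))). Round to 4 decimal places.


Squared Hellinger distance for Gaussians:
H^2 = 1 - sqrt(2*s1*s2/(s1^2+s2^2)) * exp(-(m1-m2)^2/(4*(s1^2+s2^2))).
s1^2 = 16, s2^2 = 4, s1^2+s2^2 = 20.
sqrt(2*4*2/(20)) = 0.894427.
(m1-m2)^2 = (0)^2 = 0.
exp(-0/(4*20)) = exp(0.0) = 1.0.
H^2 = 1 - 0.894427*1.0 = 0.1056

0.1056


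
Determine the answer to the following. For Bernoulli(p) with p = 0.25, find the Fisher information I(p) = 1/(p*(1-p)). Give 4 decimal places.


For Bernoulli(p), Fisher information is I(p) = 1/(p*(1-p)).
p = 0.25, 1-p = 0.75.
p*(1-p) = 0.1875.
I(p) = 1/0.1875 = 5.3333

5.3333


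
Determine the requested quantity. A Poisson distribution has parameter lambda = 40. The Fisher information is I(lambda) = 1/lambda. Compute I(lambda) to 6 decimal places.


Fisher information for Poisson: I(lambda) = 1/lambda.
lambda = 40.
I(lambda) = 1/40 = 0.025000

0.025000


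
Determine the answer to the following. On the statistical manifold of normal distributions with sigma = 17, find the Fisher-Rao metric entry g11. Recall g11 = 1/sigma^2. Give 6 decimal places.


For the 2-parameter normal family, the Fisher metric has:
  g11 = 1/sigma^2, g22 = 2/sigma^2.
sigma = 17, sigma^2 = 289.
g11 = 0.003460

0.003460


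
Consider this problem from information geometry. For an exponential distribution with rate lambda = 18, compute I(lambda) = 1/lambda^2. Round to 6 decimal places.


Fisher information for exponential: I(lambda) = 1/lambda^2.
lambda = 18, lambda^2 = 324.
I = 1/324 = 0.003086

0.003086


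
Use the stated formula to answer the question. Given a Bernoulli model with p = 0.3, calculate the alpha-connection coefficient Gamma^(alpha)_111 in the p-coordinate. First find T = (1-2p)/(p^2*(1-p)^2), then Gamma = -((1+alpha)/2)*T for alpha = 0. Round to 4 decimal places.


Skewness (Amari-Chentsov) tensor: T = (1-2p)/(p^2*(1-p)^2).
p = 0.3, 1-2p = 0.4, p^2 = 0.09, (1-p)^2 = 0.49.
T = 0.4/(0.09 * 0.49) = 9.070295.
In the p-coordinate, Gamma^(alpha) = Gamma^(0) - (alpha/2)*T with Gamma^(0) = (1/2)*g'(p) = -T/2,
so Gamma^(alpha) = -((1+alpha)/2)*T.
alpha = 0, -(1+alpha)/2 = -0.5.
Gamma = -0.5 * 9.070295 = -4.5351

-4.5351


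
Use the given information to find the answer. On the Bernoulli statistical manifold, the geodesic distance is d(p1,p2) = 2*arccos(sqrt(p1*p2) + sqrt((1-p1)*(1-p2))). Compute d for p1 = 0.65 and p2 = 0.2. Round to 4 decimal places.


Geodesic distance on Bernoulli manifold:
d(p1,p2) = 2*arccos(sqrt(p1*p2) + sqrt((1-p1)*(1-p2))).
sqrt(p1*p2) = sqrt(0.65*0.2) = 0.360555.
sqrt((1-p1)*(1-p2)) = sqrt(0.35*0.8) = 0.52915.
arg = 0.360555 + 0.52915 = 0.889705.
d = 2*arccos(0.889705) = 0.9482

0.9482


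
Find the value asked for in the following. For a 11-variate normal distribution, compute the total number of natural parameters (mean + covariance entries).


Exponential family dimension calculation:
For 11-dim MVN: mean has 11 params, covariance has 11*12/2 = 66 unique entries.
Total dim = 11 + 66 = 77.

77


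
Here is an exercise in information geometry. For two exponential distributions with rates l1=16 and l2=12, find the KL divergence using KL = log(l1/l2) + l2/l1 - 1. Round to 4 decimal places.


KL divergence for exponential family:
KL = log(l1/l2) + l2/l1 - 1.
log(16/12) = 0.287682.
12/16 = 0.75.
KL = 0.287682 + 0.75 - 1 = 0.0377

0.0377


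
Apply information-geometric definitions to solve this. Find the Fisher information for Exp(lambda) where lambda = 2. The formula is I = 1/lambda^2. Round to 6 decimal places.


Fisher information for exponential: I(lambda) = 1/lambda^2.
lambda = 2, lambda^2 = 4.
I = 1/4 = 0.250000

0.250000


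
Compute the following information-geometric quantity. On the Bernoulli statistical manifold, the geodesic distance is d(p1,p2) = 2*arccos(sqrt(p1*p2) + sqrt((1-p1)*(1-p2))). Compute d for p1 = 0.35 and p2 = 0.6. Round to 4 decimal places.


Geodesic distance on Bernoulli manifold:
d(p1,p2) = 2*arccos(sqrt(p1*p2) + sqrt((1-p1)*(1-p2))).
sqrt(p1*p2) = sqrt(0.35*0.6) = 0.458258.
sqrt((1-p1)*(1-p2)) = sqrt(0.65*0.4) = 0.509902.
arg = 0.458258 + 0.509902 = 0.96816.
d = 2*arccos(0.96816) = 0.5061

0.5061


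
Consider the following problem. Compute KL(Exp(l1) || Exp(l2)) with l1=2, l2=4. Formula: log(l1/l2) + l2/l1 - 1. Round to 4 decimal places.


KL divergence for exponential family:
KL = log(l1/l2) + l2/l1 - 1.
log(2/4) = -0.693147.
4/2 = 2.0.
KL = -0.693147 + 2.0 - 1 = 0.3069

0.3069


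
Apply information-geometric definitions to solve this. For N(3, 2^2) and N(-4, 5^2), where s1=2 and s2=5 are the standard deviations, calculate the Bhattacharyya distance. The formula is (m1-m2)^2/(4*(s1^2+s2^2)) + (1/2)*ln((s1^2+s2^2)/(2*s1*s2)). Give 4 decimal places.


Bhattacharyya distance between two Gaussians:
DB = (m1-m2)^2/(4*(s1^2+s2^2)) + (1/2)*ln((s1^2+s2^2)/(2*s1*s2)).
(m1-m2)^2 = (7)^2 = 49.
s1^2+s2^2 = 4 + 25 = 29.
term1 = 49/116 = 0.422414.
term2 = 0.5*ln(29/20.0) = 0.185782.
DB = 0.422414 + 0.185782 = 0.6082

0.6082


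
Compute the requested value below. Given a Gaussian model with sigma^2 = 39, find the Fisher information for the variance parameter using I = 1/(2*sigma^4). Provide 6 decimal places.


Fisher information for variance: I(sigma^2) = 1/(2*sigma^4).
sigma^2 = 39, so sigma^4 = 1521.
I = 1/(2*1521) = 1/3042 = 0.000329

0.000329


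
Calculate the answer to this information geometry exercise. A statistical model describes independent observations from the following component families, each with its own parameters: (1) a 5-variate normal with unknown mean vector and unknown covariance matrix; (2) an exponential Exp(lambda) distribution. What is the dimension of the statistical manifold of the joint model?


The dimension of a statistical manifold equals the number of free
(independent) real parameters of the model. For a product of independent
blocks the parameter counts add.
- 5-variate normal: 5 (mean) + 5*6/2 = 15 (symmetric covariance) = 20.
- exponential (lambda): 1.
Total = 20 + 1 = 21.
Dimension = 21

21


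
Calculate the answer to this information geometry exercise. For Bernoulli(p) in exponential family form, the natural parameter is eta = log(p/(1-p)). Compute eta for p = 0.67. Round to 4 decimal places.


Natural parameter for Bernoulli: eta = log(p/(1-p)).
p = 0.67, 1-p = 0.33.
p/(1-p) = 2.030303.
eta = log(2.030303) = 0.7082

0.7082


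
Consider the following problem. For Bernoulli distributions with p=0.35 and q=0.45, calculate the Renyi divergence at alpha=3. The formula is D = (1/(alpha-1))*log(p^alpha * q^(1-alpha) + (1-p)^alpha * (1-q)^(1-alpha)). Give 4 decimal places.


Renyi divergence of order alpha between Bernoulli distributions:
D = (1/(alpha-1))*log(p^alpha * q^(1-alpha) + (1-p)^alpha * (1-q)^(1-alpha)).
alpha = 3, p = 0.35, q = 0.45.
p^alpha * q^(1-alpha) = 0.35^3 * 0.45^-2 = 0.211728.
(1-p)^alpha * (1-q)^(1-alpha) = 0.65^3 * 0.55^-2 = 0.907851.
sum = 0.211728 + 0.907851 = 1.11958.
D = (1/2)*log(1.11958) = 0.0565

0.0565


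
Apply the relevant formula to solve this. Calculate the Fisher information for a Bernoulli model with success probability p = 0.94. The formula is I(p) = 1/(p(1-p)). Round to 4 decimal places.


For Bernoulli(p), Fisher information is I(p) = 1/(p*(1-p)).
p = 0.94, 1-p = 0.06.
p*(1-p) = 0.0564.
I(p) = 1/0.0564 = 17.7305

17.7305


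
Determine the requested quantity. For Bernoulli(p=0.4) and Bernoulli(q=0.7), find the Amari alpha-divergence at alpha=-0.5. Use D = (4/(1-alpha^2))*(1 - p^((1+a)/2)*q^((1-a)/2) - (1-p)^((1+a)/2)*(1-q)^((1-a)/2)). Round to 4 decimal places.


Amari alpha-divergence:
D = (4/(1-alpha^2))*(1 - p^((1+a)/2)*q^((1-a)/2) - (1-p)^((1+a)/2)*(1-q)^((1-a)/2)).
alpha = -0.5, p = 0.4, q = 0.7.
e1 = (1+alpha)/2 = 0.25, e2 = (1-alpha)/2 = 0.75.
t1 = p^e1 * q^e2 = 0.4^0.25 * 0.7^0.75 = 0.608609.
t2 = (1-p)^e1 * (1-q)^e2 = 0.6^0.25 * 0.3^0.75 = 0.356762.
4/(1-alpha^2) = 5.333333.
D = 5.333333*(1 - 0.608609 - 0.356762) = 0.1847

0.1847


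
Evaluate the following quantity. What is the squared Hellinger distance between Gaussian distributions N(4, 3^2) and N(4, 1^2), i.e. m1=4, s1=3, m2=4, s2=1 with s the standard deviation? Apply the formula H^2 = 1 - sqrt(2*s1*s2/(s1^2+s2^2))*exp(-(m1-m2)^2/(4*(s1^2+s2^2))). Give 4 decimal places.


Squared Hellinger distance for Gaussians:
H^2 = 1 - sqrt(2*s1*s2/(s1^2+s2^2)) * exp(-(m1-m2)^2/(4*(s1^2+s2^2))).
s1^2 = 9, s2^2 = 1, s1^2+s2^2 = 10.
sqrt(2*3*1/(10)) = 0.774597.
(m1-m2)^2 = (0)^2 = 0.
exp(-0/(4*10)) = exp(0.0) = 1.0.
H^2 = 1 - 0.774597*1.0 = 0.2254

0.2254


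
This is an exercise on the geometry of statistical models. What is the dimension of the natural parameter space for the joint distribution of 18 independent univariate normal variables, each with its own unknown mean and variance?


Exponential family dimension calculation:
Each univariate normal has two natural parameters (mu/sigma^2 and -1/(2 sigma^2)).
With 18 independent components, dim = 2 * 18 = 36.

36


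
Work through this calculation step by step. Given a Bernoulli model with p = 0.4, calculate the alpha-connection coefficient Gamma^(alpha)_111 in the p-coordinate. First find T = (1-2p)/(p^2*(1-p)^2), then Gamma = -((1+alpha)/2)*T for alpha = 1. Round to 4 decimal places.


Skewness (Amari-Chentsov) tensor: T = (1-2p)/(p^2*(1-p)^2).
p = 0.4, 1-2p = 0.2, p^2 = 0.16, (1-p)^2 = 0.36.
T = 0.2/(0.16 * 0.36) = 3.472222.
In the p-coordinate, Gamma^(alpha) = Gamma^(0) - (alpha/2)*T with Gamma^(0) = (1/2)*g'(p) = -T/2,
so Gamma^(alpha) = -((1+alpha)/2)*T.
alpha = 1, -(1+alpha)/2 = -1.0.
Gamma = -1.0 * 3.472222 = -3.4722

-3.4722


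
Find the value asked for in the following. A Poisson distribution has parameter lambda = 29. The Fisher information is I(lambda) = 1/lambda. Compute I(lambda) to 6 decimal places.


Fisher information for Poisson: I(lambda) = 1/lambda.
lambda = 29.
I(lambda) = 1/29 = 0.034483

0.034483


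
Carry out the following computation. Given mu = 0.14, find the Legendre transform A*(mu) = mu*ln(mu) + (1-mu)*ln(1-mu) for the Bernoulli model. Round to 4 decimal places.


Legendre transform for Bernoulli:
A*(mu) = mu*log(mu) + (1-mu)*log(1-mu).
mu = 0.14, 1-mu = 0.86.
mu*log(mu) = 0.14*log(0.14) = -0.275256.
(1-mu)*log(1-mu) = 0.86*log(0.86) = -0.129708.
A* = -0.275256 + -0.129708 = -0.4050

-0.4050


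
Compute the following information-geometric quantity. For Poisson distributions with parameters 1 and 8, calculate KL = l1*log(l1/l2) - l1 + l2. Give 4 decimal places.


KL divergence for Poisson:
KL = l1*log(l1/l2) - l1 + l2.
l1 = 1, l2 = 8.
log(1/8) = -2.079442.
l1*log(l1/l2) = 1 * -2.079442 = -2.079442.
KL = -2.079442 - 1 + 8 = 4.9206

4.9206
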